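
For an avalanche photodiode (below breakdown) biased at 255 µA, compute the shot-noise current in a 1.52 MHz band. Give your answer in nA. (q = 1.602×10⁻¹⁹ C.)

11.1 nA

I_n = √(2qI·B)
2qI·B = 2 × 1.602×10⁻¹⁹ × 2.55×10⁻⁴ × 1.52×10⁶ = 1.24×10⁻¹⁶ A²
I_n = √(1.24×10⁻¹⁶) = 1.11×10⁻⁸ A = 11.1 nA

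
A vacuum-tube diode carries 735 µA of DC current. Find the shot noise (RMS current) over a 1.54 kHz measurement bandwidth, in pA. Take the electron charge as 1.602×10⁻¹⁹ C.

I_n = √(2qI·B)
2qI·B = 2 × 1.602×10⁻¹⁹ × 7.35×10⁻⁴ × 1.54×10³ = 3.63×10⁻¹⁹ A²
I_n = √(3.63×10⁻¹⁹) = 6.02×10⁻¹⁰ A = 602 pA

602 pA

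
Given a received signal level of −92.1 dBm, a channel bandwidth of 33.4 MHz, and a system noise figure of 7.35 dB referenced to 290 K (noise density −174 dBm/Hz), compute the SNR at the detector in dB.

Noise floor: N = −174 + 10 log₁₀(B) + NF
10 log₁₀(3.34×10⁷) = 75.24 dB
N = −174 + 75.24 + 7.35 = −91.41 dBm
SNR = P_sig − N = −92.1 − (−91.41) = −0.69 dB → −0.7 dB

−0.7 dB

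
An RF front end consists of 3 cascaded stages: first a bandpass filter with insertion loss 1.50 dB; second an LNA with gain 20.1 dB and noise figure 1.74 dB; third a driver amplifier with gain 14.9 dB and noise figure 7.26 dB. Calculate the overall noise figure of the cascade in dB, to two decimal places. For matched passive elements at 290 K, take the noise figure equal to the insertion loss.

Convert to linear (a loss of L dB is a gain of −L dB): F_i = 10^(NF_i/10), G_i = 10^(G_i,dB/10)
  Stage 1: F_1 = 10^(1.50/10) = 1.413, G_1 = 10^(−1.50/10) = 0.7079
  Stage 2: F_2 = 10^(1.74/10) = 1.493, G_2 = 10^(20.1/10) = 102.3
  Stage 3: F_3 = 10^(7.26/10) = 5.321, G_3 = 10^(14.9/10) = 30.90
Friis cascade:
  F = 1.413 + (1.493 − 1)/0.7079 + (5.321 − 1)/72.44 = 2.168
NF = 10 log₁₀(2.168) = 3.36 dB

3.36 dB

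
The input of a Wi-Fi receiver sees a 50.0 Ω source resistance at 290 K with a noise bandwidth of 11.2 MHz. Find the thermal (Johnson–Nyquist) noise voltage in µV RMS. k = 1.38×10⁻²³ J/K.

2.99 µV

V_n = √(4kTRB)
4kTRB = 4 × 1.38×10⁻²³ × 290 × 5.00×10¹ × 1.12×10⁷ = 8.96×10⁻¹² V²
V_n = √(8.96×10⁻¹²) = 2.99×10⁻⁶ V = 2.99 µV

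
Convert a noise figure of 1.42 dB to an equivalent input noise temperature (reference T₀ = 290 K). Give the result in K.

112 K

F = 10^(1.42/10) = 1.38676
T_e = (F − 1)·T₀ = (1.38676 − 1) × 290 = 112 K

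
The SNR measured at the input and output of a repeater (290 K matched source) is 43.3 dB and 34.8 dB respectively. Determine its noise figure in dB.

8.5 dB

NF (dB) = SNR_in(dB) − SNR_out(dB) when the source is at T₀
NF = 43.3 − 34.8 = 8.5 dB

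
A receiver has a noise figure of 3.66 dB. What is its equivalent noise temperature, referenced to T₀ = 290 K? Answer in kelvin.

384 K

F = 10^(3.66/10) = 2.32274
T_e = (F − 1)·T₀ = (2.32274 − 1) × 290 = 384 K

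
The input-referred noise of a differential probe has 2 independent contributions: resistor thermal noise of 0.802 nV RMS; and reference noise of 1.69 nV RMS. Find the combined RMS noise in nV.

Uncorrelated sources add in power (mean-square): V_tot = √(ΣV_i²)
V_tot = √[(8.02×10⁻¹⁰)² + (1.69×10⁻⁹)²] = 1.87×10⁻⁹ V = 1.87 nV

1.87 nV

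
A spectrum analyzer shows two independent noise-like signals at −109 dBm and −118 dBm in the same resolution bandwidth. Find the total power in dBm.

Convert to linear, add, convert back:
P₁ = 1.26×10⁻¹⁴ W, P₂ = 1.58×10⁻¹⁵ W
P_tot = 1.42×10⁻¹⁴ W → 10 log₁₀(P_tot / 10⁻³) = −108.5 dBm

−108.5 dBm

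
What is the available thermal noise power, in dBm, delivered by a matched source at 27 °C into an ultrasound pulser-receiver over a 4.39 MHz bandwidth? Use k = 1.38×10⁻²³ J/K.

−107.4 dBm

T = 27 °C + 273.15 = 300.15 K
P_n = kTB = 1.38×10⁻²³ × 300.15 × 4.39×10⁶ = 1.82×10⁻¹⁴ W
In dBm: 10 log₁₀(1.82×10⁻¹⁴ / 10⁻³) = −107.4 dBm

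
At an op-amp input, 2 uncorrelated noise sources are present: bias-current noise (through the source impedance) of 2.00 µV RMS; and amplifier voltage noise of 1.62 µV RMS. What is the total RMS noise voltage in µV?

Uncorrelated sources add in power (mean-square): V_tot = √(ΣV_i²)
V_tot = √[(2.00×10⁻⁶)² + (1.62×10⁻⁶)²] = 2.57×10⁻⁶ V = 2.57 µV

2.57 µV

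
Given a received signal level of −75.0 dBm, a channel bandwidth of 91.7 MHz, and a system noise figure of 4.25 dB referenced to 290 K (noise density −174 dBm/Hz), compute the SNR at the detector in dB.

Noise floor: N = −174 + 10 log₁₀(B) + NF
10 log₁₀(9.17×10⁷) = 79.62 dB
N = −174 + 79.62 + 4.25 = −90.13 dBm
SNR = P_sig − N = −75.0 − (−90.13) = 15.13 dB → 15.1 dB

15.1 dB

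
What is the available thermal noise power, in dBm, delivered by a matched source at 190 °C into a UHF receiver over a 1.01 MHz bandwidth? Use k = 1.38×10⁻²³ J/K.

−111.9 dBm

T = 190 °C + 273.15 = 463.15 K
P_n = kTB = 1.38×10⁻²³ × 463.15 × 1.01×10⁶ = 6.46×10⁻¹⁵ W
In dBm: 10 log₁₀(6.46×10⁻¹⁵ / 10⁻³) = −111.9 dBm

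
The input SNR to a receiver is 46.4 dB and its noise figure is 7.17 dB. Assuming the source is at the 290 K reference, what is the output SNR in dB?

By definition F = SNR_in/SNR_out, so in dB: SNR_out = SNR_in − NF
SNR_out = 46.4 − 7.17 = 39.23 dB

39.23 dB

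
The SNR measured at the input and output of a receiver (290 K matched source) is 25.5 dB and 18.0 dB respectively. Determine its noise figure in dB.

NF (dB) = SNR_in(dB) − SNR_out(dB) when the source is at T₀
NF = 25.5 − 18.0 = 7.5 dB

7.5 dB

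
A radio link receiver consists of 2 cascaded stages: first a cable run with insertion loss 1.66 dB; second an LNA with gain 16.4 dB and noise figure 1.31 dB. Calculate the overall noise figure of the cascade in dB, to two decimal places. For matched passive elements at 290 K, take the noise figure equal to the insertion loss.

Convert to linear (a loss of L dB is a gain of −L dB): F_i = 10^(NF_i/10), G_i = 10^(G_i,dB/10)
  Stage 1: F_1 = 10^(1.66/10) = 1.466, G_1 = 10^(−1.66/10) = 0.6823
  Stage 2: F_2 = 10^(1.31/10) = 1.352, G_2 = 10^(16.4/10) = 43.65
Friis cascade:
  F = 1.466 + (1.352 − 1)/0.6823 = 1.982
NF = 10 log₁₀(1.982) = 2.97 dB

2.97 dB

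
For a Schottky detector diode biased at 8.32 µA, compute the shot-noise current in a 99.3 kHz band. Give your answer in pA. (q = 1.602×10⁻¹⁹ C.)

I_n = √(2qI·B)
2qI·B = 2 × 1.602×10⁻¹⁹ × 8.32×10⁻⁶ × 9.93×10⁴ = 2.65×10⁻¹⁹ A²
I_n = √(2.65×10⁻¹⁹) = 5.14×10⁻¹⁰ A = 514 pA

514 pA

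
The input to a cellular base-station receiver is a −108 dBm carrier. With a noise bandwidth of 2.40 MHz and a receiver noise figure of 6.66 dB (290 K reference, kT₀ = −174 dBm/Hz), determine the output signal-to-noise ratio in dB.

Noise floor: N = −174 + 10 log₁₀(B) + NF
10 log₁₀(2.40×10⁶) = 63.8 dB
N = −174 + 63.8 + 6.66 = −103.54 dBm
SNR = P_sig − N = −108 − (−103.54) = −4.46 dB → −4.5 dB

−4.5 dB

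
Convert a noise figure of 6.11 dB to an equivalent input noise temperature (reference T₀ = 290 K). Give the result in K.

F = 10^(6.11/10) = 4.08319
T_e = (F − 1)·T₀ = (4.08319 − 1) × 290 = 894 K

894 K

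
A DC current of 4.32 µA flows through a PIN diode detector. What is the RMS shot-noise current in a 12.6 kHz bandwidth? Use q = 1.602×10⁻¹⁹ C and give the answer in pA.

132 pA

I_n = √(2qI·B)
2qI·B = 2 × 1.602×10⁻¹⁹ × 4.32×10⁻⁶ × 1.26×10⁴ = 1.74×10⁻²⁰ A²
I_n = √(1.74×10⁻²⁰) = 1.32×10⁻¹⁰ A = 132 pA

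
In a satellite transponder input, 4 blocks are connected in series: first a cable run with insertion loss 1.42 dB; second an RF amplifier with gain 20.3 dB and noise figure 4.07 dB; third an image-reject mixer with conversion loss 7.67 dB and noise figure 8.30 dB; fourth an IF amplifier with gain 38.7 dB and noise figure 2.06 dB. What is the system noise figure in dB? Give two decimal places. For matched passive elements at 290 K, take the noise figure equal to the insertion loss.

5.64 dB

Convert to linear (a loss of L dB is a gain of −L dB): F_i = 10^(NF_i/10), G_i = 10^(G_i,dB/10)
  Stage 1: F_1 = 10^(1.42/10) = 1.387, G_1 = 10^(−1.42/10) = 0.7211
  Stage 2: F_2 = 10^(4.07/10) = 2.553, G_2 = 10^(20.3/10) = 107.2
  Stage 3: F_3 = 10^(8.30/10) = 6.761, G_3 = 10^(−7.67/10) = 0.1710
  Stage 4: F_4 = 10^(2.06/10) = 1.607, G_4 = 10^(38.7/10) = 7413
Friis cascade:
  F = 1.387 + (2.553 − 1)/0.7211 + (6.761 − 1)/77.27 + (1.607 − 1)/13.21 = 3.660
NF = 10 log₁₀(3.660) = 5.64 dB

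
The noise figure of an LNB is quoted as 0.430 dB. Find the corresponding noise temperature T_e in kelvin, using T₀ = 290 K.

30.2 K

F = 10^(0.430/10) = 1.10408
T_e = (F − 1)·T₀ = (1.10408 − 1) × 290 = 30.2 K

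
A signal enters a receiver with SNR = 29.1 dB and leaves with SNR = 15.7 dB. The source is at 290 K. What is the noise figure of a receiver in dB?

NF (dB) = SNR_in(dB) − SNR_out(dB) when the source is at T₀
NF = 29.1 − 15.7 = 13.4 dB

13.4 dB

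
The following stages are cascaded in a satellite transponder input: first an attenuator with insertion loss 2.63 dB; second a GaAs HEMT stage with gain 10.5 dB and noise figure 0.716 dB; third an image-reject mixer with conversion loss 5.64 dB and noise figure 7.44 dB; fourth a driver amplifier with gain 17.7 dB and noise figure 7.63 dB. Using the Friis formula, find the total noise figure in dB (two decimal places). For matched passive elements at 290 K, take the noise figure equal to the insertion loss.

Convert to linear (a loss of L dB is a gain of −L dB): F_i = 10^(NF_i/10), G_i = 10^(G_i,dB/10)
  Stage 1: F_1 = 10^(2.63/10) = 1.832, G_1 = 10^(−2.63/10) = 0.5458
  Stage 2: F_2 = 10^(0.716/10) = 1.179, G_2 = 10^(10.5/10) = 11.22
  Stage 3: F_3 = 10^(7.44/10) = 5.546, G_3 = 10^(−5.64/10) = 0.2729
  Stage 4: F_4 = 10^(7.63/10) = 5.794, G_4 = 10^(17.7/10) = 58.88
Friis cascade:
  F = 1.832 + (1.179 − 1)/0.5458 + (5.546 − 1)/6.124 + (5.794 − 1)/1.671 = 5.772
NF = 10 log₁₀(5.772) = 7.61 dB

7.61 dB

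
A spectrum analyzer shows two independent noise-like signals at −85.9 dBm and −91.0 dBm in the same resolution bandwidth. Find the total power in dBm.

Convert to linear, add, convert back:
P₁ = 2.57×10⁻¹² W, P₂ = 7.94×10⁻¹³ W
P_tot = 3.36×10⁻¹² W → 10 log₁₀(P_tot / 10⁻³) = −84.7 dBm

−84.7 dBm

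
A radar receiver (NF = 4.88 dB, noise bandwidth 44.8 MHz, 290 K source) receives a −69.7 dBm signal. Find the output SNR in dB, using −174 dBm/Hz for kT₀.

22.9 dB

Noise floor: N = −174 + 10 log₁₀(B) + NF
10 log₁₀(4.48×10⁷) = 76.51 dB
N = −174 + 76.51 + 4.88 = −92.61 dBm
SNR = P_sig − N = −69.7 − (−92.61) = 22.91 dB → 22.9 dB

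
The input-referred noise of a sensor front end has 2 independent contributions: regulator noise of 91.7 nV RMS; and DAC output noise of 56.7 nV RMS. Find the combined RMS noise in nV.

108 nV

Uncorrelated sources add in power (mean-square): V_tot = √(ΣV_i²)
V_tot = √[(9.17×10⁻⁸)² + (5.67×10⁻⁸)²] = 1.08×10⁻⁷ V = 108 nV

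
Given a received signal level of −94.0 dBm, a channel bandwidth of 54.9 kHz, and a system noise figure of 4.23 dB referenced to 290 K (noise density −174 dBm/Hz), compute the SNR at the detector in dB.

Noise floor: N = −174 + 10 log₁₀(B) + NF
10 log₁₀(5.49×10⁴) = 47.4 dB
N = −174 + 47.4 + 4.23 = −122.37 dBm
SNR = P_sig − N = −94.0 − (−122.37) = 28.37 dB → 28.4 dB

28.4 dB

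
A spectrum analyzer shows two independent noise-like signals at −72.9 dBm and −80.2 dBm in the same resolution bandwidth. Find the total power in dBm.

−72.2 dBm

Convert to linear, add, convert back:
P₁ = 5.13×10⁻¹¹ W, P₂ = 9.55×10⁻¹² W
P_tot = 6.08×10⁻¹¹ W → 10 log₁₀(P_tot / 10⁻³) = −72.2 dBm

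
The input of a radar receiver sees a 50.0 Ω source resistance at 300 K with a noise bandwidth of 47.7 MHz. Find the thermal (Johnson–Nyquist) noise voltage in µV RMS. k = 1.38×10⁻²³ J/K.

V_n = √(4kTRB)
4kTRB = 4 × 1.38×10⁻²³ × 300 × 5.00×10¹ × 4.77×10⁷ = 3.95×10⁻¹¹ V²
V_n = √(3.95×10⁻¹¹) = 6.28×10⁻⁶ V = 6.28 µV

6.28 µV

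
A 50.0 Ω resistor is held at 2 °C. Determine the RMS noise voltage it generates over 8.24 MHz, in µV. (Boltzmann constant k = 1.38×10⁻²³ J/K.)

T = 2 °C + 273.15 = 275.15 K
V_n = √(4kTRB)
4kTRB = 4 × 1.38×10⁻²³ × 275.15 × 5.00×10¹ × 8.24×10⁶ = 6.26×10⁻¹² V²
V_n = √(6.26×10⁻¹²) = 2.50×10⁻⁶ V = 2.50 µV

2.50 µV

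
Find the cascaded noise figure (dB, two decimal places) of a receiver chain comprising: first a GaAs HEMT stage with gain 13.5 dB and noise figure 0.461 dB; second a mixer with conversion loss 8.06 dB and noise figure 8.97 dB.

1.52 dB

Convert to linear (a loss of L dB is a gain of −L dB): F_i = 10^(NF_i/10), G_i = 10^(G_i,dB/10)
  Stage 1: F_1 = 10^(0.461/10) = 1.112, G_1 = 10^(13.5/10) = 22.39
  Stage 2: F_2 = 10^(8.97/10) = 7.889, G_2 = 10^(−8.06/10) = 0.1563
Friis cascade:
  F = 1.112 + (7.889 − 1)/22.39 = 1.420
NF = 10 log₁₀(1.420) = 1.52 dB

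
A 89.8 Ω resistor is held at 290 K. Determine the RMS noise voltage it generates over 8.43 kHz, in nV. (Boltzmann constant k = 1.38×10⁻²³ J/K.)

110 nV

V_n = √(4kTRB)
4kTRB = 4 × 1.38×10⁻²³ × 290 × 8.98×10¹ × 8.43×10³ = 1.21×10⁻¹⁴ V²
V_n = √(1.21×10⁻¹⁴) = 1.10×10⁻⁷ V = 110 nV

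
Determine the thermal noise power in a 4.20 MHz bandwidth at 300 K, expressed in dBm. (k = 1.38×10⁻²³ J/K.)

P_n = kTB = 1.38×10⁻²³ × 300 × 4.20×10⁶ = 1.74×10⁻¹⁴ W
In dBm: 10 log₁₀(1.74×10⁻¹⁴ / 10⁻³) = −107.6 dBm

−107.6 dBm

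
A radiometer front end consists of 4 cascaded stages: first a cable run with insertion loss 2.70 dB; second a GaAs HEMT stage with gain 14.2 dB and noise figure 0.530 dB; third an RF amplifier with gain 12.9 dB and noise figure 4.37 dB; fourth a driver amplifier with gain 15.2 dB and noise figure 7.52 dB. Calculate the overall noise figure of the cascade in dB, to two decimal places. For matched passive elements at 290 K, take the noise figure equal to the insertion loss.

Convert to linear (a loss of L dB is a gain of −L dB): F_i = 10^(NF_i/10), G_i = 10^(G_i,dB/10)
  Stage 1: F_1 = 10^(2.70/10) = 1.862, G_1 = 10^(−2.70/10) = 0.5370
  Stage 2: F_2 = 10^(0.530/10) = 1.130, G_2 = 10^(14.2/10) = 26.30
  Stage 3: F_3 = 10^(4.37/10) = 2.735, G_3 = 10^(12.9/10) = 19.50
  Stage 4: F_4 = 10^(7.52/10) = 5.649, G_4 = 10^(15.2/10) = 33.11
Friis cascade:
  F = 1.862 + (1.130 − 1)/0.5370 + (2.735 − 1)/14.13 + (5.649 − 1)/275.4 = 2.244
NF = 10 log₁₀(2.244) = 3.51 dB

3.51 dB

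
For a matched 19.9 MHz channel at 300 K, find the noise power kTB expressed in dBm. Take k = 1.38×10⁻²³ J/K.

P_n = kTB = 1.38×10⁻²³ × 300 × 1.99×10⁷ = 8.24×10⁻¹⁴ W
In dBm: 10 log₁₀(8.24×10⁻¹⁴ / 10⁻³) = −100.8 dBm

−100.8 dBm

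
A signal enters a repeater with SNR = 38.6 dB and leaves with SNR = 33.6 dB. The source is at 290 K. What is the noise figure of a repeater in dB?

NF (dB) = SNR_in(dB) − SNR_out(dB) when the source is at T₀
NF = 38.6 − 33.6 = 5.0 dB

5.0 dB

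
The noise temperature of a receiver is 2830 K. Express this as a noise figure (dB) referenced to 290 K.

10.32 dB

F = 1 + T_e/T₀ = 1 + 2830/290 = 10.7586
NF = 10 log₁₀(10.7586) = 10.32 dB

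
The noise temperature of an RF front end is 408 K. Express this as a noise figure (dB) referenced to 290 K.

F = 1 + T_e/T₀ = 1 + 408/290 = 2.4069
NF = 10 log₁₀(2.4069) = 3.81 dB

3.81 dB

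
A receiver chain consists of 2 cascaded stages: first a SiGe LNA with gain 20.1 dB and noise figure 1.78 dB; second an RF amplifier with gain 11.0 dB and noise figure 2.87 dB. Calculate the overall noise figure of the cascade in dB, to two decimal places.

Convert to linear (a loss of L dB is a gain of −L dB): F_i = 10^(NF_i/10), G_i = 10^(G_i,dB/10)
  Stage 1: F_1 = 10^(1.78/10) = 1.507, G_1 = 10^(20.1/10) = 102.3
  Stage 2: F_2 = 10^(2.87/10) = 1.936, G_2 = 10^(11.0/10) = 12.59
Friis cascade:
  F = 1.507 + (1.936 − 1)/102.3 = 1.516
NF = 10 log₁₀(1.516) = 1.81 dB

1.81 dB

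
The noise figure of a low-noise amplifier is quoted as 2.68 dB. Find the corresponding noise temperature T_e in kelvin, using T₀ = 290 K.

248 K

F = 10^(2.68/10) = 1.85353
T_e = (F − 1)·T₀ = (1.85353 − 1) × 290 = 248 K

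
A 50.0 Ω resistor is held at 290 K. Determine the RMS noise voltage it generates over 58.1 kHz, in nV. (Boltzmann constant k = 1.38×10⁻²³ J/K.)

V_n = √(4kTRB)
4kTRB = 4 × 1.38×10⁻²³ × 290 × 5.00×10¹ × 5.81×10⁴ = 4.65×10⁻¹⁴ V²
V_n = √(4.65×10⁻¹⁴) = 2.16×10⁻⁷ V = 216 nV

216 nV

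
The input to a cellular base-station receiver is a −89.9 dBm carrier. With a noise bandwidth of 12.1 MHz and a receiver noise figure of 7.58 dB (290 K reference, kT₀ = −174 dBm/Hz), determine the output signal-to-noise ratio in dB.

5.7 dB

Noise floor: N = −174 + 10 log₁₀(B) + NF
10 log₁₀(1.21×10⁷) = 70.83 dB
N = −174 + 70.83 + 7.58 = −95.59 dBm
SNR = P_sig − N = −89.9 − (−95.59) = 5.69 dB → 5.7 dB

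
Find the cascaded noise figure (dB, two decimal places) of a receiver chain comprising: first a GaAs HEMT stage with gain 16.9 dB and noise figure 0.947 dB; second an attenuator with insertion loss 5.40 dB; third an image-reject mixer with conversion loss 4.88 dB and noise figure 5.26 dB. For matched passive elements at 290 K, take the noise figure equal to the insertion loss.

1.65 dB

Convert to linear (a loss of L dB is a gain of −L dB): F_i = 10^(NF_i/10), G_i = 10^(G_i,dB/10)
  Stage 1: F_1 = 10^(0.947/10) = 1.244, G_1 = 10^(16.9/10) = 48.98
  Stage 2: F_2 = 10^(5.40/10) = 3.467, G_2 = 10^(−5.40/10) = 0.2884
  Stage 3: F_3 = 10^(5.26/10) = 3.357, G_3 = 10^(−4.88/10) = 0.3251
Friis cascade:
  F = 1.244 + (3.467 − 1)/48.98 + (3.357 − 1)/14.13 = 1.461
NF = 10 log₁₀(1.461) = 1.65 dB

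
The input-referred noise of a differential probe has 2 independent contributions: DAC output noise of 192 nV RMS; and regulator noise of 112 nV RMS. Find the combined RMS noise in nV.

222 nV

Uncorrelated sources add in power (mean-square): V_tot = √(ΣV_i²)
V_tot = √[(1.92×10⁻⁷)² + (1.12×10⁻⁷)²] = 2.22×10⁻⁷ V = 222 nV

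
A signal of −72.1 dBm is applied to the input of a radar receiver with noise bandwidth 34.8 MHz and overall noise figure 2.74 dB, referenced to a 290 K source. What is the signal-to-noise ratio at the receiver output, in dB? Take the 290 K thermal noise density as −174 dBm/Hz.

Noise floor: N = −174 + 10 log₁₀(B) + NF
10 log₁₀(3.48×10⁷) = 75.42 dB
N = −174 + 75.42 + 2.74 = −95.84 dBm
SNR = P_sig − N = −72.1 − (−95.84) = 23.74 dB → 23.7 dB

23.7 dB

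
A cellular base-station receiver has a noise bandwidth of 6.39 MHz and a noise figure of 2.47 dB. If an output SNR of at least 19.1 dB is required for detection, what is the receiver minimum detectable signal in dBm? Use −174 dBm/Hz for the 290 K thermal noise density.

−84.4 dBm

Sensitivity = −174 + 10 log₁₀(B) + NF + SNR_min
= −174 + 68.06 + 2.47 + 19.1
= −84.37 dBm → −84.4 dBm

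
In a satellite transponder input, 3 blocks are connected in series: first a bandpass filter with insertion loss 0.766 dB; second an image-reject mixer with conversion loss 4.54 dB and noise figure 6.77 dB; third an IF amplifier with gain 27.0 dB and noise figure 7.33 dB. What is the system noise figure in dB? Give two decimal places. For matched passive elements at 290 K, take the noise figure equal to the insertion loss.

13.14 dB

Convert to linear (a loss of L dB is a gain of −L dB): F_i = 10^(NF_i/10), G_i = 10^(G_i,dB/10)
  Stage 1: F_1 = 10^(0.766/10) = 1.193, G_1 = 10^(−0.766/10) = 0.8383
  Stage 2: F_2 = 10^(6.77/10) = 4.753, G_2 = 10^(−4.54/10) = 0.3516
  Stage 3: F_3 = 10^(7.33/10) = 5.408, G_3 = 10^(27.0/10) = 501.2
Friis cascade:
  F = 1.193 + (4.753 − 1)/0.8383 + (5.408 − 1)/0.2947 = 20.63
NF = 10 log₁₀(20.63) = 13.14 dB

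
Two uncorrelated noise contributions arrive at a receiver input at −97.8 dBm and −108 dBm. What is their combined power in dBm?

Convert to linear, add, convert back:
P₁ = 1.66×10⁻¹³ W, P₂ = 1.58×10⁻¹⁴ W
P_tot = 1.82×10⁻¹³ W → 10 log₁₀(P_tot / 10⁻³) = −97.4 dBm

−97.4 dBm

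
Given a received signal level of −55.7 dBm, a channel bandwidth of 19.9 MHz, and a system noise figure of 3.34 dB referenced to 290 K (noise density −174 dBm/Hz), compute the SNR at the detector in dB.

42.0 dB

Noise floor: N = −174 + 10 log₁₀(B) + NF
10 log₁₀(1.99×10⁷) = 72.99 dB
N = −174 + 72.99 + 3.34 = −97.67 dBm
SNR = P_sig − N = −55.7 − (−97.67) = 41.97 dB → 42.0 dB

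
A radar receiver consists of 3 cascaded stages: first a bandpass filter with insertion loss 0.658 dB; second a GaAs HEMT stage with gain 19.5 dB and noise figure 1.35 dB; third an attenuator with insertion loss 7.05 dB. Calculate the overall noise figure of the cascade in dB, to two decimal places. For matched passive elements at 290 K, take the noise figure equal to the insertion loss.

2.15 dB

Convert to linear (a loss of L dB is a gain of −L dB): F_i = 10^(NF_i/10), G_i = 10^(G_i,dB/10)
  Stage 1: F_1 = 10^(0.658/10) = 1.164, G_1 = 10^(−0.658/10) = 0.8594
  Stage 2: F_2 = 10^(1.35/10) = 1.365, G_2 = 10^(19.5/10) = 89.13
  Stage 3: F_3 = 10^(7.05/10) = 5.070, G_3 = 10^(−7.05/10) = 0.1972
Friis cascade:
  F = 1.164 + (1.365 − 1)/0.8594 + (5.070 − 1)/76.59 = 1.641
NF = 10 log₁₀(1.641) = 2.15 dB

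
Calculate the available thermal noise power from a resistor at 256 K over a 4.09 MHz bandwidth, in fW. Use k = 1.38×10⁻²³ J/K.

P_n = kTB = 1.38×10⁻²³ × 256 × 4.09×10⁶ = 1.44×10⁻¹⁴ W = 14.4 fW

14.4 fW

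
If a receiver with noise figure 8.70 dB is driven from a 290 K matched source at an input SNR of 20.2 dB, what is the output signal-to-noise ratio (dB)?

By definition F = SNR_in/SNR_out, so in dB: SNR_out = SNR_in − NF
SNR_out = 20.2 − 8.70 = 11.50 dB

11.50 dB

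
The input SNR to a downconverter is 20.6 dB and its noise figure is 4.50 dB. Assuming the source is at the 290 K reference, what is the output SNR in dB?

16.10 dB

By definition F = SNR_in/SNR_out, so in dB: SNR_out = SNR_in − NF
SNR_out = 20.6 − 4.50 = 16.10 dB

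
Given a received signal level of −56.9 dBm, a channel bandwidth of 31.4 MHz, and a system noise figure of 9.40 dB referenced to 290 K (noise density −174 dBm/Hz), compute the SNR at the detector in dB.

32.7 dB

Noise floor: N = −174 + 10 log₁₀(B) + NF
10 log₁₀(3.14×10⁷) = 74.97 dB
N = −174 + 74.97 + 9.40 = −89.63 dBm
SNR = P_sig − N = −56.9 − (−89.63) = 32.73 dB → 32.7 dB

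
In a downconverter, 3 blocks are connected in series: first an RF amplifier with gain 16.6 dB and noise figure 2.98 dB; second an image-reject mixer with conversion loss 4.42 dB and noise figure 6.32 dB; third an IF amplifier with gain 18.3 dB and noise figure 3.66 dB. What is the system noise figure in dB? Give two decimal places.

3.30 dB

Convert to linear (a loss of L dB is a gain of −L dB): F_i = 10^(NF_i/10), G_i = 10^(G_i,dB/10)
  Stage 1: F_1 = 10^(2.98/10) = 1.986, G_1 = 10^(16.6/10) = 45.71
  Stage 2: F_2 = 10^(6.32/10) = 4.285, G_2 = 10^(−4.42/10) = 0.3614
  Stage 3: F_3 = 10^(3.66/10) = 2.323, G_3 = 10^(18.3/10) = 67.61
Friis cascade:
  F = 1.986 + (4.285 − 1)/45.71 + (2.323 − 1)/16.52 = 2.138
NF = 10 log₁₀(2.138) = 3.30 dB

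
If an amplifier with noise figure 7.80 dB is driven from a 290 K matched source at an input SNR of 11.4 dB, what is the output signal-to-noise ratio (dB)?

By definition F = SNR_in/SNR_out, so in dB: SNR_out = SNR_in − NF
SNR_out = 11.4 − 7.80 = 3.60 dB

3.60 dB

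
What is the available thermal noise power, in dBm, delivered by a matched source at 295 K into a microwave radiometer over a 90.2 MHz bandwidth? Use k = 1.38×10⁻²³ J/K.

P_n = kTB = 1.38×10⁻²³ × 295 × 9.02×10⁷ = 3.67×10⁻¹³ W
In dBm: 10 log₁₀(3.67×10⁻¹³ / 10⁻³) = −94.4 dBm

−94.4 dBm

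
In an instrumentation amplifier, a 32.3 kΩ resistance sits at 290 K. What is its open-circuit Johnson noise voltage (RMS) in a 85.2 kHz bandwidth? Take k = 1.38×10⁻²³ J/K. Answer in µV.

6.64 µV

V_n = √(4kTRB)
4kTRB = 4 × 1.38×10⁻²³ × 290 × 3.23×10⁴ × 8.52×10⁴ = 4.41×10⁻¹¹ V²
V_n = √(4.41×10⁻¹¹) = 6.64×10⁻⁶ V = 6.64 µV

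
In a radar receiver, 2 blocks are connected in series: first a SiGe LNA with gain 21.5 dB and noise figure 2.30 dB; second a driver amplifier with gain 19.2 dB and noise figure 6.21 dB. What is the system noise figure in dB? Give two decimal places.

2.36 dB

Convert to linear (a loss of L dB is a gain of −L dB): F_i = 10^(NF_i/10), G_i = 10^(G_i,dB/10)
  Stage 1: F_1 = 10^(2.30/10) = 1.698, G_1 = 10^(21.5/10) = 141.3
  Stage 2: F_2 = 10^(6.21/10) = 4.178, G_2 = 10^(19.2/10) = 83.18
Friis cascade:
  F = 1.698 + (4.178 − 1)/141.3 = 1.721
NF = 10 log₁₀(1.721) = 2.36 dB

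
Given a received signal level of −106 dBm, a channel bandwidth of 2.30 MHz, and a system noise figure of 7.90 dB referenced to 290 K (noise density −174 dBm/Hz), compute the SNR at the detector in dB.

−3.5 dB

Noise floor: N = −174 + 10 log₁₀(B) + NF
10 log₁₀(2.30×10⁶) = 63.62 dB
N = −174 + 63.62 + 7.90 = −102.48 dBm
SNR = P_sig − N = −106 − (−102.48) = −3.52 dB → −3.5 dB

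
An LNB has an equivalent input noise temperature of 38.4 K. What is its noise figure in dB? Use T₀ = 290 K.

0.540 dB

F = 1 + T_e/T₀ = 1 + 38.4/290 = 1.13241
NF = 10 log₁₀(1.13241) = 0.540 dB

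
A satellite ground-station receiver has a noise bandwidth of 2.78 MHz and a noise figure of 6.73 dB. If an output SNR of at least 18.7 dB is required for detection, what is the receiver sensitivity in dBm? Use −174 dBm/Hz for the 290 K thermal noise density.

−84.1 dBm

Sensitivity = −174 + 10 log₁₀(B) + NF + SNR_min
= −174 + 64.44 + 6.73 + 18.7
= −84.13 dBm → −84.1 dBm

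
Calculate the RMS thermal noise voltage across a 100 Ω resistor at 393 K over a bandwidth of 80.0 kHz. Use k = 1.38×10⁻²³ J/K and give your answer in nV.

V_n = √(4kTRB)
4kTRB = 4 × 1.38×10⁻²³ × 393 × 1.00×10² × 8.00×10⁴ = 1.74×10⁻¹³ V²
V_n = √(1.74×10⁻¹³) = 4.17×10⁻⁷ V = 417 nV

417 nV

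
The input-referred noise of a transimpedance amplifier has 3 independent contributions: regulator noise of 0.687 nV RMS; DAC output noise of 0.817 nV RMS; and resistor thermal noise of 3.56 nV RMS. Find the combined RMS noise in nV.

3.72 nV

Uncorrelated sources add in power (mean-square): V_tot = √(ΣV_i²)
V_tot = √[(6.87×10⁻¹⁰)² + (8.17×10⁻¹⁰)² + (3.56×10⁻⁹)²] = 3.72×10⁻⁹ V = 3.72 nV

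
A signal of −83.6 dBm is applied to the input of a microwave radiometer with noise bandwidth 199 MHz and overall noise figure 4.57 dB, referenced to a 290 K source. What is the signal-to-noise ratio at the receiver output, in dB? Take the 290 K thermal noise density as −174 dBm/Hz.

Noise floor: N = −174 + 10 log₁₀(B) + NF
10 log₁₀(1.99×10⁸) = 82.99 dB
N = −174 + 82.99 + 4.57 = −86.44 dBm
SNR = P_sig − N = −83.6 − (−86.44) = 2.84 dB → 2.8 dB

2.8 dB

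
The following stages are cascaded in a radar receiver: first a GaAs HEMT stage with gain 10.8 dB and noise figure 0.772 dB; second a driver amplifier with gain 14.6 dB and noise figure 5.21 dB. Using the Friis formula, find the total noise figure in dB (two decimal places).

Convert to linear (a loss of L dB is a gain of −L dB): F_i = 10^(NF_i/10), G_i = 10^(G_i,dB/10)
  Stage 1: F_1 = 10^(0.772/10) = 1.195, G_1 = 10^(10.8/10) = 12.02
  Stage 2: F_2 = 10^(5.21/10) = 3.319, G_2 = 10^(14.6/10) = 28.84
Friis cascade:
  F = 1.195 + (3.319 − 1)/12.02 = 1.387
NF = 10 log₁₀(1.387) = 1.42 dB

1.42 dB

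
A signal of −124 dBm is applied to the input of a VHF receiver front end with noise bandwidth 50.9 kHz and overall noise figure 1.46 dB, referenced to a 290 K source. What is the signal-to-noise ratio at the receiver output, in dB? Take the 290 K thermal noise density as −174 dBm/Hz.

1.5 dB

Noise floor: N = −174 + 10 log₁₀(B) + NF
10 log₁₀(5.09×10⁴) = 47.07 dB
N = −174 + 47.07 + 1.46 = −125.47 dBm
SNR = P_sig − N = −124 − (−125.47) = 1.47 dB → 1.5 dB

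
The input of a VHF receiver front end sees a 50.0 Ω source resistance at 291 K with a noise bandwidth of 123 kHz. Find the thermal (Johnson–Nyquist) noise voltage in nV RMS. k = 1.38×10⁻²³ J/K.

314 nV

V_n = √(4kTRB)
4kTRB = 4 × 1.38×10⁻²³ × 291 × 5.00×10¹ × 1.23×10⁵ = 9.88×10⁻¹⁴ V²
V_n = √(9.88×10⁻¹⁴) = 3.14×10⁻⁷ V = 314 nV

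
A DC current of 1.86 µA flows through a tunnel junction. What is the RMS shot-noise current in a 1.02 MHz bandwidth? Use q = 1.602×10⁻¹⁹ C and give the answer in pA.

780 pA

I_n = √(2qI·B)
2qI·B = 2 × 1.602×10⁻¹⁹ × 1.86×10⁻⁶ × 1.02×10⁶ = 6.08×10⁻¹⁹ A²
I_n = √(6.08×10⁻¹⁹) = 7.80×10⁻¹⁰ A = 780 pA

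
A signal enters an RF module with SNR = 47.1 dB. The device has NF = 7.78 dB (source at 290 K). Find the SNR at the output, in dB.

39.32 dB

By definition F = SNR_in/SNR_out, so in dB: SNR_out = SNR_in − NF
SNR_out = 47.1 − 7.78 = 39.32 dB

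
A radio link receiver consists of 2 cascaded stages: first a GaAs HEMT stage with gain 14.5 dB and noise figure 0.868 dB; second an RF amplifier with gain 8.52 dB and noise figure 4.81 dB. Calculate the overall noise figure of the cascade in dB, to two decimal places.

Convert to linear (a loss of L dB is a gain of −L dB): F_i = 10^(NF_i/10), G_i = 10^(G_i,dB/10)
  Stage 1: F_1 = 10^(0.868/10) = 1.221, G_1 = 10^(14.5/10) = 28.18
  Stage 2: F_2 = 10^(4.81/10) = 3.027, G_2 = 10^(8.52/10) = 7.112
Friis cascade:
  F = 1.221 + (3.027 − 1)/28.18 = 1.293
NF = 10 log₁₀(1.293) = 1.12 dB

1.12 dB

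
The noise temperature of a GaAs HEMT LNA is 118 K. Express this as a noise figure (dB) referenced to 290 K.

1.48 dB

F = 1 + T_e/T₀ = 1 + 118/290 = 1.4069
NF = 10 log₁₀(1.4069) = 1.48 dB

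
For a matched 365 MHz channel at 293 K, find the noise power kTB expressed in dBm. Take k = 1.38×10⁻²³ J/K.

P_n = kTB = 1.38×10⁻²³ × 293 × 3.65×10⁸ = 1.48×10⁻¹² W
In dBm: 10 log₁₀(1.48×10⁻¹² / 10⁻³) = −88.3 dBm

−88.3 dBm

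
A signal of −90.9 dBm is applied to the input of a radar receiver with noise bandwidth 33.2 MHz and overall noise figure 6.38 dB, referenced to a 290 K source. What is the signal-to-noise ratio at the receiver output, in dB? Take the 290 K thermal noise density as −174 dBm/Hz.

Noise floor: N = −174 + 10 log₁₀(B) + NF
10 log₁₀(3.32×10⁷) = 75.21 dB
N = −174 + 75.21 + 6.38 = −92.41 dBm
SNR = P_sig − N = −90.9 − (−92.41) = 1.51 dB → 1.5 dB

1.5 dB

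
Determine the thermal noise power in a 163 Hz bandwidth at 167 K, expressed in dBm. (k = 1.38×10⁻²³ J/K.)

P_n = kTB = 1.38×10⁻²³ × 167 × 1.63×10² = 3.76×10⁻¹⁹ W
In dBm: 10 log₁₀(3.76×10⁻¹⁹ / 10⁻³) = −154.3 dBm

−154.3 dBm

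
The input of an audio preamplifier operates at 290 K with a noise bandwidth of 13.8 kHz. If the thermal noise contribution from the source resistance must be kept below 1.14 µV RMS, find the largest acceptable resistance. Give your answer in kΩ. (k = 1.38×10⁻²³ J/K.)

5.88 kΩ

Johnson–Nyquist: V_n = √(4kTRB) ⇒ R = V_n² / (4kTB)
4kTB = 4 × 1.38×10⁻²³ × 290 × 1.38×10⁴ = 2.21×10⁻¹⁶
R = (1.14×10⁻⁶)² / 2.21×10⁻¹⁶ = 5.88×10³ Ω = 5.88 kΩ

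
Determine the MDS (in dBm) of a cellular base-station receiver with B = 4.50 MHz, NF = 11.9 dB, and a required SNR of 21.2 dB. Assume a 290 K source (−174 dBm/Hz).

Sensitivity = −174 + 10 log₁₀(B) + NF + SNR_min
= −174 + 66.53 + 11.9 + 21.2
= −74.37 dBm → −74.4 dBm

−74.4 dBm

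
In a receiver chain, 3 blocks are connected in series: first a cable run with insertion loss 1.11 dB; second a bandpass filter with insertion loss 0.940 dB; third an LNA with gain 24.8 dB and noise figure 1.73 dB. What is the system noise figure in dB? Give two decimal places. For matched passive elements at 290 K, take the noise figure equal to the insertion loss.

Convert to linear (a loss of L dB is a gain of −L dB): F_i = 10^(NF_i/10), G_i = 10^(G_i,dB/10)
  Stage 1: F_1 = 10^(1.11/10) = 1.291, G_1 = 10^(−1.11/10) = 0.7745
  Stage 2: F_2 = 10^(0.940/10) = 1.242, G_2 = 10^(−0.940/10) = 0.8054
  Stage 3: F_3 = 10^(1.73/10) = 1.489, G_3 = 10^(24.8/10) = 302.0
Friis cascade:
  F = 1.291 + (1.242 − 1)/0.7745 + (1.489 − 1)/0.6237 = 2.388
NF = 10 log₁₀(2.388) = 3.78 dB

3.78 dB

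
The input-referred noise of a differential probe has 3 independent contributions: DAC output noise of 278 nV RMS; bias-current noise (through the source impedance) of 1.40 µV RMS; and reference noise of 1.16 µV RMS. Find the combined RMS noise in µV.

Uncorrelated sources add in power (mean-square): V_tot = √(ΣV_i²)
V_tot = √[(2.78×10⁻⁷)² + (1.40×10⁻⁶)² + (1.16×10⁻⁶)²] = 1.84×10⁻⁶ V = 1.84 µV

1.84 µV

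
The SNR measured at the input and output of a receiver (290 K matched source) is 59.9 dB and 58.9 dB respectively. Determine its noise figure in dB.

1.0 dB

NF (dB) = SNR_in(dB) − SNR_out(dB) when the source is at T₀
NF = 59.9 − 58.9 = 1.0 dB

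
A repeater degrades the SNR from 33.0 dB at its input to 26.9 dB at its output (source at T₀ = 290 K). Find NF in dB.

NF (dB) = SNR_in(dB) − SNR_out(dB) when the source is at T₀
NF = 33.0 − 26.9 = 6.1 dB

6.1 dB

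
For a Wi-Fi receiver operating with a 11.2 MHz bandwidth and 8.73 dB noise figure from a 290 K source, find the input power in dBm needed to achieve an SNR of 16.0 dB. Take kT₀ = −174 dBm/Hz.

−78.8 dBm

Sensitivity = −174 + 10 log₁₀(B) + NF + SNR_min
= −174 + 70.49 + 8.73 + 16.0
= −78.78 dBm → −78.8 dBm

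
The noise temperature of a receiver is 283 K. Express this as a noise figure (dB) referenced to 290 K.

F = 1 + T_e/T₀ = 1 + 283/290 = 1.97586
NF = 10 log₁₀(1.97586) = 2.96 dB

2.96 dB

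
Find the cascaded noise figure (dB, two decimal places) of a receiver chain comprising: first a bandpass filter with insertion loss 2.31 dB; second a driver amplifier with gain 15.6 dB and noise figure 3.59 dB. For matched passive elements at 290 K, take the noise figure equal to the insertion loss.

Convert to linear (a loss of L dB is a gain of −L dB): F_i = 10^(NF_i/10), G_i = 10^(G_i,dB/10)
  Stage 1: F_1 = 10^(2.31/10) = 1.702, G_1 = 10^(−2.31/10) = 0.5875
  Stage 2: F_2 = 10^(3.59/10) = 2.286, G_2 = 10^(15.6/10) = 36.31
Friis cascade:
  F = 1.702 + (2.286 − 1)/0.5875 = 3.890
NF = 10 log₁₀(3.890) = 5.90 dB

5.90 dB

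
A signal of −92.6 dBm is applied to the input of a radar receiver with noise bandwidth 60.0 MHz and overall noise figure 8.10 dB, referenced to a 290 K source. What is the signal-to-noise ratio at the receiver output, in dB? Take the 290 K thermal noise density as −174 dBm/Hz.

−4.5 dB

Noise floor: N = −174 + 10 log₁₀(B) + NF
10 log₁₀(6.00×10⁷) = 77.78 dB
N = −174 + 77.78 + 8.10 = −88.12 dBm
SNR = P_sig − N = −92.6 − (−88.12) = −4.48 dB → −4.5 dB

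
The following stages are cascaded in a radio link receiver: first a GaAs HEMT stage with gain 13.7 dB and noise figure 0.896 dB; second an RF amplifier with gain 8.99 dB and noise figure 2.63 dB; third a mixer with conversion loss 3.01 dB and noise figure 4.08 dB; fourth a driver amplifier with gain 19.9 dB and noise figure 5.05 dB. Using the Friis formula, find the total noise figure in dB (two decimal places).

Convert to linear (a loss of L dB is a gain of −L dB): F_i = 10^(NF_i/10), G_i = 10^(G_i,dB/10)
  Stage 1: F_1 = 10^(0.896/10) = 1.229, G_1 = 10^(13.7/10) = 23.44
  Stage 2: F_2 = 10^(2.63/10) = 1.832, G_2 = 10^(8.99/10) = 7.925
  Stage 3: F_3 = 10^(4.08/10) = 2.559, G_3 = 10^(−3.01/10) = 0.5000
  Stage 4: F_4 = 10^(5.05/10) = 3.199, G_4 = 10^(19.9/10) = 97.72
Friis cascade:
  F = 1.229 + (1.832 − 1)/23.44 + (2.559 − 1)/185.8 + (3.199 − 1)/92.90 = 1.297
NF = 10 log₁₀(1.297) = 1.13 dB

1.13 dB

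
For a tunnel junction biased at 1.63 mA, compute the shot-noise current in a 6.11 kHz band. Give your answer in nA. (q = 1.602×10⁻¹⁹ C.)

1.79 nA

I_n = √(2qI·B)
2qI·B = 2 × 1.602×10⁻¹⁹ × 1.63×10⁻³ × 6.11×10³ = 3.19×10⁻¹⁸ A²
I_n = √(3.19×10⁻¹⁸) = 1.79×10⁻⁹ A = 1.79 nA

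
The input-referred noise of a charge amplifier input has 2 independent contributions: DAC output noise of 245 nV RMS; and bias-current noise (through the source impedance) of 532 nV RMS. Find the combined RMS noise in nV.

586 nV

Uncorrelated sources add in power (mean-square): V_tot = √(ΣV_i²)
V_tot = √[(2.45×10⁻⁷)² + (5.32×10⁻⁷)²] = 5.86×10⁻⁷ V = 586 nV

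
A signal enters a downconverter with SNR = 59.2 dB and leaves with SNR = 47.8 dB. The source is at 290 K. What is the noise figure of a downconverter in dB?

11.4 dB

NF (dB) = SNR_in(dB) − SNR_out(dB) when the source is at T₀
NF = 59.2 − 47.8 = 11.4 dB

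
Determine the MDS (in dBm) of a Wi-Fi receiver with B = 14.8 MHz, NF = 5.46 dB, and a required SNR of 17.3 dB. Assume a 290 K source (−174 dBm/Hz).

Sensitivity = −174 + 10 log₁₀(B) + NF + SNR_min
= −174 + 71.7 + 5.46 + 17.3
= −79.54 dBm → −79.5 dBm

−79.5 dBm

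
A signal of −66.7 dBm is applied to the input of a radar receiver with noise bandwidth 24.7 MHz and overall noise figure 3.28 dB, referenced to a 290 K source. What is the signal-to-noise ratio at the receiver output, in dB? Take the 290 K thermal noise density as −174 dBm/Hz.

30.1 dB

Noise floor: N = −174 + 10 log₁₀(B) + NF
10 log₁₀(2.47×10⁷) = 73.93 dB
N = −174 + 73.93 + 3.28 = −96.79 dBm
SNR = P_sig − N = −66.7 − (−96.79) = 30.09 dB → 30.1 dB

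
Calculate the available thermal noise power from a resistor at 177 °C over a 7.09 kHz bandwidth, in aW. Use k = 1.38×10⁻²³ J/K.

44.0 aW

T = 177 °C + 273.15 = 450.15 K
P_n = kTB = 1.38×10⁻²³ × 450.15 × 7.09×10³ = 4.40×10⁻¹⁷ W = 44.0 aW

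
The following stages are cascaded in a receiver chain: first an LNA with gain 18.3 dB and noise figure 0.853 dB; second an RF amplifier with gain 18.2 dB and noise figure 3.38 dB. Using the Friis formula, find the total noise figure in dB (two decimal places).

0.91 dB

Convert to linear (a loss of L dB is a gain of −L dB): F_i = 10^(NF_i/10), G_i = 10^(G_i,dB/10)
  Stage 1: F_1 = 10^(0.853/10) = 1.217, G_1 = 10^(18.3/10) = 67.61
  Stage 2: F_2 = 10^(3.38/10) = 2.178, G_2 = 10^(18.2/10) = 66.07
Friis cascade:
  F = 1.217 + (2.178 − 1)/67.61 = 1.234
NF = 10 log₁₀(1.234) = 0.91 dB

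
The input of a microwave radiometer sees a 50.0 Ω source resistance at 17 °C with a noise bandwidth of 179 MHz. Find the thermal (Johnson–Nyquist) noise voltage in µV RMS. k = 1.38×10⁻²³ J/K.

12.0 µV

T = 17 °C + 273.15 = 290.15 K
V_n = √(4kTRB)
4kTRB = 4 × 1.38×10⁻²³ × 290.15 × 5.00×10¹ × 1.79×10⁸ = 1.43×10⁻¹⁰ V²
V_n = √(1.43×10⁻¹⁰) = 1.20×10⁻⁵ V = 12.0 µV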